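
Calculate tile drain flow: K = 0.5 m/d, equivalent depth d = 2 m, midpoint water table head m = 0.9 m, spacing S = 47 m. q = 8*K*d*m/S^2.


q = 8*K*d*m/S^2
q = 8*0.5*2*0.9/47^2
q = 7.2000 / 2209

0.0033 m/d


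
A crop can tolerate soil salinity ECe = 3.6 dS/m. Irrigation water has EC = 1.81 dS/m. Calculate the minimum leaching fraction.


LR = ECiw / (5*ECe - ECiw)
LR = 1.81 / (5*3.6 - 1.81)
LR = 1.81 / 16.1900

0.1118


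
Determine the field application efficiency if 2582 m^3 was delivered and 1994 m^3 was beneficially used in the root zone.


Ea = V_root / V_field * 100 = 1994 / 2582 * 100 = 77.2270%

77.2270 %


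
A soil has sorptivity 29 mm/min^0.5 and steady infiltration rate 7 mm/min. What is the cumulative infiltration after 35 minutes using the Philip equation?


F = S*sqrt(t) + A*t
F = 29*sqrt(35) + 7*35
F = 29*5.916080 + 245

416.5663 mm


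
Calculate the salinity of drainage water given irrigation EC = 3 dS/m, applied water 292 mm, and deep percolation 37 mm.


EC_dw = EC_iw * D_iw / D_dw
EC_dw = 3 * 292 / 37
EC_dw = 876 / 37

23.6757 dS/m


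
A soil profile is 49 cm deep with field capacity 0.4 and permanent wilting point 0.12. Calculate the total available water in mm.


AWC = (FC - PWP) * d * 10
AWC = (0.4 - 0.12) * 49 * 10
AWC = 0.2800 * 49 * 10

137.2000 mm


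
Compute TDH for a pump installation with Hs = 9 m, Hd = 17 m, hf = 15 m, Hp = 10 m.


TDH = Hs + Hd + hf + Hp = 9 + 17 + 15 + 10 = 51

51 m


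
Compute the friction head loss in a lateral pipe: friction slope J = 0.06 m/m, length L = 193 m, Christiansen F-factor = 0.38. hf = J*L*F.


hf = J * L * F = 0.06 * 193 * 0.38 = 4.4004 m

4.4004 m


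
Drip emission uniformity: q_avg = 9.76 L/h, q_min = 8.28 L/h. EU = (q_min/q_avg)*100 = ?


EU = (q_min/q_avg)*100 = (8.28/9.76)*100 = 84.8361%

84.8361 %


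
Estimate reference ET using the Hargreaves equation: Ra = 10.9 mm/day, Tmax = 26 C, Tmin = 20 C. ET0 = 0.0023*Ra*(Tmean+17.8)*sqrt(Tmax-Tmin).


Tmean = (Tmax + Tmin)/2 = (26 + 20)/2 = 23.0
ET0 = 0.0023 * 10.9 * (23.0 + 17.8) * sqrt(26 - 20)
ET0 = 0.0023 * 10.9 * 40.8 * 2.449490

2.5055 mm/day


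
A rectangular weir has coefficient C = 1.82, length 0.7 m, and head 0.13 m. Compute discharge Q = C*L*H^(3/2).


Q = C * L * H^(3/2) = 1.82 * 0.7 * 0.13^1.5 = 1.82 * 0.7 * 0.046872

0.0597 m^3/s


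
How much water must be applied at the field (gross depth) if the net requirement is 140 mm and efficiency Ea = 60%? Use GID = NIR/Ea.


Ea = 60% = 0.6
GID = NIR / Ea = 140 / 0.6 = 233.3333 mm

233.3333 mm


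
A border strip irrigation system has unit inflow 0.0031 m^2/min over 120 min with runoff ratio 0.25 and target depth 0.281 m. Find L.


L = q*t/((1+r)*Z)
L = 0.0031*120/((1+0.25)*0.281)
L = 0.372/0.35125

1.0591 m


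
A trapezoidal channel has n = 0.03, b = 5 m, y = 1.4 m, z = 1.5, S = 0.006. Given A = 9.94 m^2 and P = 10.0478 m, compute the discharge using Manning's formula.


R = A/P = 9.94/10.0478 = 0.989271
Q = (1/0.03) * 9.94 * 0.989271^(2/3) * 0.006^0.5

25.4811 m^3/s


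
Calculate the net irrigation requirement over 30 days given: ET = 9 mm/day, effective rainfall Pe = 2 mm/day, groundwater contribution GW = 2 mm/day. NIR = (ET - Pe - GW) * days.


Daily deficit = ET - Pe - GW = 9 - 2 - 2 = 5 mm/day
NIR = 5 * 30 = 150 mm

150.0000 mm


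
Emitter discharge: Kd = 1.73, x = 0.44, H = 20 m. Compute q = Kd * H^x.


q = Kd * H^x = 1.73 * 20^0.44 = 1.73 * 3.736399

6.4640 L/h


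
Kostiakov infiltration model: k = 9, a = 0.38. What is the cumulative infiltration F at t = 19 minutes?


F = k * t^a = 9 * 19^0.38
F = 9 * 3.061444

27.5530 mm


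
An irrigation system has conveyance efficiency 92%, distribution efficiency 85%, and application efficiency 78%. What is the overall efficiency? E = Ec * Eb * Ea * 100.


Ec = 0.92, Eb = 0.85, Ea = 0.78
E = 0.92 * 0.85 * 0.78 * 100 = 60.9960%

60.9960 %


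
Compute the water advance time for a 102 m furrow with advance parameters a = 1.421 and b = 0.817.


t = (L/a)^(1/b)
t = (102/1.421)^(1/0.817)
t = 71.780436^(1/0.817)

186.9534 min


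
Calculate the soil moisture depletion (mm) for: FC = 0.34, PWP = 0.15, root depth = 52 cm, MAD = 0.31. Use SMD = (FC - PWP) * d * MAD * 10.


SMD = (FC - PWP) * d * MAD * 10
SMD = (0.34 - 0.15) * 52 * 0.31 * 10
SMD = 0.1900 * 52 * 0.31 * 10

30.6280 mm


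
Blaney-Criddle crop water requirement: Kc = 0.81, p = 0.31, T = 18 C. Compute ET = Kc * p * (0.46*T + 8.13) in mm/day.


ET = Kc * p * (0.46*T + 8.13)
ET = 0.81 * 0.31 * (0.46*18 + 8.13)
ET = 0.81 * 0.31 * 16.4100

4.1206 mm/day


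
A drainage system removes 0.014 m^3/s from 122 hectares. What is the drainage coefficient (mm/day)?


DC = Q * 86400 / (A * 10000) * 1000
DC = 0.014 * 86400 / (122 * 10000) * 1000
DC = 1209600.0000 / 1220000

0.9915 mm/day


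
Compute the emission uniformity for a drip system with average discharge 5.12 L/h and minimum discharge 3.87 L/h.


EU = (q_min/q_avg)*100 = (3.87/5.12)*100 = 75.5859%

75.5859 %


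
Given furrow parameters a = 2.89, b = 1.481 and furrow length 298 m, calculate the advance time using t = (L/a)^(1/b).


t = (L/a)^(1/b)
t = (298/2.89)^(1/1.481)
t = 103.114187^(1/1.481)

22.8787 min


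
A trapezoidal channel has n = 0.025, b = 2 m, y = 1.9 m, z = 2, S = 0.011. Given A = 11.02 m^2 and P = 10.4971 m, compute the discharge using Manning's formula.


R = A/P = 11.02/10.4971 = 1.049814
Q = (1/0.025) * 11.02 * 1.049814^(2/3) * 0.011^0.5

47.7543 m^3/s


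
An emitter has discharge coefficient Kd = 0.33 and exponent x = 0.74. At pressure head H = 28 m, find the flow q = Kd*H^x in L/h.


q = Kd * H^x = 0.33 * 28^0.74 = 0.33 * 11.773266

3.8852 L/h


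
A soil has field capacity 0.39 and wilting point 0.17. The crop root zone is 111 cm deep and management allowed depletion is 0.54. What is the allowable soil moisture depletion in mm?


SMD = (FC - PWP) * d * MAD * 10
SMD = (0.39 - 0.17) * 111 * 0.54 * 10
SMD = 0.2200 * 111 * 0.54 * 10

131.8680 mm


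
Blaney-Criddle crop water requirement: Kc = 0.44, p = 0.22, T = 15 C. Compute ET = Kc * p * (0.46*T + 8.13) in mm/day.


ET = Kc * p * (0.46*T + 8.13)
ET = 0.44 * 0.22 * (0.46*15 + 8.13)
ET = 0.44 * 0.22 * 15.0300

1.4549 mm/day


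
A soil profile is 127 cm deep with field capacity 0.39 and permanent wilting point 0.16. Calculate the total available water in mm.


AWC = (FC - PWP) * d * 10
AWC = (0.39 - 0.16) * 127 * 10
AWC = 0.2300 * 127 * 10

292.1000 mm


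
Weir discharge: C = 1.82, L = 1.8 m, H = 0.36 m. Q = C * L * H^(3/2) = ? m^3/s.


Q = C * L * H^(3/2) = 1.82 * 1.8 * 0.36^1.5 = 1.82 * 1.8 * 0.216000

0.7076 m^3/s


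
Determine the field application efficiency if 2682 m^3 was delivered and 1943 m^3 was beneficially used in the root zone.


Ea = V_root / V_field * 100 = 1943 / 2682 * 100 = 72.4459%

72.4459 %


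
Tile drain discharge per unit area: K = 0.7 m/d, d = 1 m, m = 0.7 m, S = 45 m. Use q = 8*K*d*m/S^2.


q = 8*K*d*m/S^2
q = 8*0.7*1*0.7/45^2
q = 3.9200 / 2025

0.0019 m/d


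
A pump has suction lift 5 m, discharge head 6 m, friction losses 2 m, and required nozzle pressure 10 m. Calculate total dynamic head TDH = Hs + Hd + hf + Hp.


TDH = Hs + Hd + hf + Hp = 5 + 6 + 2 + 10 = 23

23 m


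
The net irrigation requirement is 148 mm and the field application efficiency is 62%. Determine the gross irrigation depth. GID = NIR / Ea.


Ea = 62% = 0.62
GID = NIR / Ea = 148 / 0.62 = 238.7097 mm

238.7097 mm


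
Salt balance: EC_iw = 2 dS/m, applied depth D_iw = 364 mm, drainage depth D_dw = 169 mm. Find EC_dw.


EC_dw = EC_iw * D_iw / D_dw
EC_dw = 2 * 364 / 169
EC_dw = 728 / 169

4.3077 dS/m


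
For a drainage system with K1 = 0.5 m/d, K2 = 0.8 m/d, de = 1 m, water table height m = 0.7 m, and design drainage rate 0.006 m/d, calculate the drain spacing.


S^2 = 8*K2*de*m/q + 4*K1*m^2/q
S^2 = 8*0.8*1*0.7/0.006 + 4*0.5*0.7^2/0.006
S = sqrt(910.0000)

30.1662 m


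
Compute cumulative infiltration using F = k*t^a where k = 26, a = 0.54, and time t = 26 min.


F = k * t^a = 26 * 26^0.54
F = 26 * 5.808789

151.0285 mm


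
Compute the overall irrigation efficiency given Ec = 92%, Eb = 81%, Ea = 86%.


Ec = 0.92, Eb = 0.81, Ea = 0.86
E = 0.92 * 0.81 * 0.86 * 100 = 64.0872%

64.0872 %


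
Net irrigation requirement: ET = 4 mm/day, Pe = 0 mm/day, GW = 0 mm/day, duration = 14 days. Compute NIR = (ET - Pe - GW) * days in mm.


Daily deficit = ET - Pe - GW = 4 - 0 - 0 = 4 mm/day
NIR = 4 * 14 = 56 mm

56.0000 mm


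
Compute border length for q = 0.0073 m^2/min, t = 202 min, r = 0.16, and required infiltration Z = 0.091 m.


L = q*t/((1+r)*Z)
L = 0.0073*202/((1+0.16)*0.091)
L = 1.4746/0.10556

13.9693 m


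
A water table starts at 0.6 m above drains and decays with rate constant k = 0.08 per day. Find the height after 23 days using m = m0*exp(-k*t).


m = m0 * exp(-k*t)
m = 0.6 * exp(-0.08 * 23)
m = 0.6 * exp(-1.8400)

0.0953 m


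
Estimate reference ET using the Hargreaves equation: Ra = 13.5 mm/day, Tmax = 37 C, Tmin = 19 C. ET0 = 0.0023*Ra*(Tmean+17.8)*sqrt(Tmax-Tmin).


Tmean = (Tmax + Tmin)/2 = (37 + 19)/2 = 28.0
ET0 = 0.0023 * 13.5 * (28.0 + 17.8) * sqrt(37 - 19)
ET0 = 0.0023 * 13.5 * 45.8 * 4.242641

6.0334 mm/day


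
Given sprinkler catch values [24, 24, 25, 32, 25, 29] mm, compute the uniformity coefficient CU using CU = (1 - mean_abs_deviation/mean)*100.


mean = 26.500000 mm
MAD = 2.666667 mm
CU = (1 - 2.666667/26.500000)*100

89.9371 %


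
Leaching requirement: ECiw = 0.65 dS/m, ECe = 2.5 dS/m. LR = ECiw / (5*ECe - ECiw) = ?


LR = ECiw / (5*ECe - ECiw)
LR = 0.65 / (5*2.5 - 0.65)
LR = 0.65 / 11.8500

0.0549


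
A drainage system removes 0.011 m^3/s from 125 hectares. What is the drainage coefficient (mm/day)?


DC = Q * 86400 / (A * 10000) * 1000
DC = 0.011 * 86400 / (125 * 10000) * 1000
DC = 950400.0000 / 1250000

0.7603 mm/day


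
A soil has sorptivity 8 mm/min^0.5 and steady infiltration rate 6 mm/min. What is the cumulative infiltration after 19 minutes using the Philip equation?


F = S*sqrt(t) + A*t
F = 8*sqrt(19) + 6*19
F = 8*4.358899 + 114

148.8712 mm


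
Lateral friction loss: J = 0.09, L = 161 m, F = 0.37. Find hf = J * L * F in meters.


hf = J * L * F = 0.09 * 161 * 0.37 = 5.3613 m

5.3613 m


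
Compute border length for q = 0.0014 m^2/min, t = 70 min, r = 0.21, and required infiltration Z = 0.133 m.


L = q*t/((1+r)*Z)
L = 0.0014*70/((1+0.21)*0.133)
L = 0.098/0.16093

0.6090 m


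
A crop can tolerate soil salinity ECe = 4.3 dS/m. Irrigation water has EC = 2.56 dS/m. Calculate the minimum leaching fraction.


LR = ECiw / (5*ECe - ECiw)
LR = 2.56 / (5*4.3 - 2.56)
LR = 2.56 / 18.9400

0.1352


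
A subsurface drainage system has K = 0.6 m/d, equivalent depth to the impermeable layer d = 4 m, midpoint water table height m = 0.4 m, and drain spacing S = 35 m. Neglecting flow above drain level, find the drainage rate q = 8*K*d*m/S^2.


q = 8*K*d*m/S^2
q = 8*0.6*4*0.4/35^2
q = 7.6800 / 1225

0.0063 m/d


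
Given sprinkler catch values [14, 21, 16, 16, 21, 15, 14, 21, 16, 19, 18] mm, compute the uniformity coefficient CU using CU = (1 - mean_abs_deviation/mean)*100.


mean = 17.363636 mm
MAD = 2.396694 mm
CU = (1 - 2.396694/17.363636)*100

86.1970 %


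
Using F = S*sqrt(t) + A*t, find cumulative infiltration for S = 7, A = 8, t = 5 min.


F = S*sqrt(t) + A*t
F = 7*sqrt(5) + 8*5
F = 7*2.236068 + 40

55.6525 mm


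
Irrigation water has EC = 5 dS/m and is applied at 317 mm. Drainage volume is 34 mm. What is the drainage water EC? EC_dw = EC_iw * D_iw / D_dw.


EC_dw = EC_iw * D_iw / D_dw
EC_dw = 5 * 317 / 34
EC_dw = 1585 / 34

46.6176 dS/m


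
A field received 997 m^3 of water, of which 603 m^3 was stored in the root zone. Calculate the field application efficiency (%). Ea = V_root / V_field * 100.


Ea = V_root / V_field * 100 = 603 / 997 * 100 = 60.4814%

60.4814 %


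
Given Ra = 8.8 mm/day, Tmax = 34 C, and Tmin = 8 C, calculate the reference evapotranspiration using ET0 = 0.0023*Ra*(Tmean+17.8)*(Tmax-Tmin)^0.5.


Tmean = (Tmax + Tmin)/2 = (34 + 8)/2 = 21.0
ET0 = 0.0023 * 8.8 * (21.0 + 17.8) * sqrt(34 - 8)
ET0 = 0.0023 * 8.8 * 38.8 * 5.099020

4.0043 mm/day


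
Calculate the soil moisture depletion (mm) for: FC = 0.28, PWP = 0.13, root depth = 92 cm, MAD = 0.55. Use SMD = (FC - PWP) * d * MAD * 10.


SMD = (FC - PWP) * d * MAD * 10
SMD = (0.28 - 0.13) * 92 * 0.55 * 10
SMD = 0.1500 * 92 * 0.55 * 10

75.9000 mm


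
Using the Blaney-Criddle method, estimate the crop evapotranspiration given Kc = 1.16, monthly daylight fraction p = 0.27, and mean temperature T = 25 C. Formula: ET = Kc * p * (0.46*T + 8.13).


ET = Kc * p * (0.46*T + 8.13)
ET = 1.16 * 0.27 * (0.46*25 + 8.13)
ET = 1.16 * 0.27 * 19.6300

6.1481 mm/day


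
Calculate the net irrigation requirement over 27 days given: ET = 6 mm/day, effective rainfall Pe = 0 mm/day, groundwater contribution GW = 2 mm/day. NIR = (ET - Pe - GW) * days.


Daily deficit = ET - Pe - GW = 6 - 0 - 2 = 4 mm/day
NIR = 4 * 27 = 108 mm

108.0000 mm


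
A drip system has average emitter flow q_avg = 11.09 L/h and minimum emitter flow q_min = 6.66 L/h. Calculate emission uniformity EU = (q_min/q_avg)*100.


EU = (q_min/q_avg)*100 = (6.66/11.09)*100 = 60.0541%

60.0541 %


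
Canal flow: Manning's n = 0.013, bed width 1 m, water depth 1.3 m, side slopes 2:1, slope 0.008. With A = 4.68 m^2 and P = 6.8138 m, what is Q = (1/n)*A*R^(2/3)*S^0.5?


R = A/P = 4.68/6.8138 = 0.686841
Q = (1/0.013) * 4.68 * 0.686841^(2/3) * 0.008^0.5

25.0660 m^3/s


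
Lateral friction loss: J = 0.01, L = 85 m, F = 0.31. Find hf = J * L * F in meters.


hf = J * L * F = 0.01 * 85 * 0.31 = 0.2635 m

0.2635 m


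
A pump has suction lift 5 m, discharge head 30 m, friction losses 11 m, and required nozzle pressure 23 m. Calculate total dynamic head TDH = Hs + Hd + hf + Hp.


TDH = Hs + Hd + hf + Hp = 5 + 30 + 11 + 23 = 69

69 m


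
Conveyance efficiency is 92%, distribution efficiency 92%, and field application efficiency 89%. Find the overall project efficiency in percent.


Ec = 0.92, Eb = 0.92, Ea = 0.89
E = 0.92 * 0.92 * 0.89 * 100 = 75.3296%

75.3296 %


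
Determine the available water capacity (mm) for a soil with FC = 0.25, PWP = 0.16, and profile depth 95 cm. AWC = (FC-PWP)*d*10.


AWC = (FC - PWP) * d * 10
AWC = (0.25 - 0.16) * 95 * 10
AWC = 0.0900 * 95 * 10

85.5000 mm


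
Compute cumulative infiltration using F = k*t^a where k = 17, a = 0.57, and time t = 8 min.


F = k * t^a = 17 * 8^0.57
F = 17 * 3.271608

55.6173 mm


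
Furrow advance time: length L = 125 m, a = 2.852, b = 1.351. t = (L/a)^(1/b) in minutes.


t = (L/a)^(1/b)
t = (125/2.852)^(1/1.351)
t = 43.828892^(1/1.351)

16.4142 min


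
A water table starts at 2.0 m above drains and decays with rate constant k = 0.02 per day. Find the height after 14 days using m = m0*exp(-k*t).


m = m0 * exp(-k*t)
m = 2.0 * exp(-0.02 * 14)
m = 2.0 * exp(-0.2800)

1.5116 m


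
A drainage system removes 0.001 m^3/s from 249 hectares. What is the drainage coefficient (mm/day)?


DC = Q * 86400 / (A * 10000) * 1000
DC = 0.001 * 86400 / (249 * 10000) * 1000
DC = 86400.0000 / 2490000

0.0347 mm/day


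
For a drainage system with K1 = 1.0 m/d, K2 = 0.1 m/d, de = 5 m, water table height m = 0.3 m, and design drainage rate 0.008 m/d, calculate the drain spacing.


S^2 = 8*K2*de*m/q + 4*K1*m^2/q
S^2 = 8*0.1*5*0.3/0.008 + 4*1.0*0.3^2/0.008
S = sqrt(195.0000)

13.9642 m


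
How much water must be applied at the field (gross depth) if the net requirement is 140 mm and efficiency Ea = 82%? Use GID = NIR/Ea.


Ea = 82% = 0.82
GID = NIR / Ea = 140 / 0.82 = 170.7317 mm

170.7317 mm


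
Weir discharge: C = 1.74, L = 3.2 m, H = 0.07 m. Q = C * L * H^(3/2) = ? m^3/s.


Q = C * L * H^(3/2) = 1.74 * 3.2 * 0.07^1.5 = 1.74 * 3.2 * 0.018520

0.1031 m^3/s


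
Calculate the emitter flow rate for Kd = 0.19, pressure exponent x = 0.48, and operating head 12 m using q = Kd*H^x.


q = Kd * H^x = 0.19 * 12^0.48 = 0.19 * 3.296150

0.6263 L/h


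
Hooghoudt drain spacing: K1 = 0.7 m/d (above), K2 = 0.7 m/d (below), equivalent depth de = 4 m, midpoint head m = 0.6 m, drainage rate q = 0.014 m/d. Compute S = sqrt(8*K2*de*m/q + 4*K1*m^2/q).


S^2 = 8*K2*de*m/q + 4*K1*m^2/q
S^2 = 8*0.7*4*0.6/0.014 + 4*0.7*0.6^2/0.014
S = sqrt(1032.0000)

32.1248 m


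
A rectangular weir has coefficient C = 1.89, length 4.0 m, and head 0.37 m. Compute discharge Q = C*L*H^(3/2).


Q = C * L * H^(3/2) = 1.89 * 4.0 * 0.37^1.5 = 1.89 * 4.0 * 0.225062

1.7015 m^3/s


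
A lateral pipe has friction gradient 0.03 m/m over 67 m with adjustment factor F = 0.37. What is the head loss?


hf = J * L * F = 0.03 * 67 * 0.37 = 0.7437 m

0.7437 m


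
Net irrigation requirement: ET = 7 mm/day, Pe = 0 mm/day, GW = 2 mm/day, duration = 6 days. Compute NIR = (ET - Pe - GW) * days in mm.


Daily deficit = ET - Pe - GW = 7 - 0 - 2 = 5 mm/day
NIR = 5 * 6 = 30 mm

30.0000 mm


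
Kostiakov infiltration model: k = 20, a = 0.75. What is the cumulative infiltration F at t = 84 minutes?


F = k * t^a = 20 * 84^0.75
F = 20 * 27.746580

554.9316 mm


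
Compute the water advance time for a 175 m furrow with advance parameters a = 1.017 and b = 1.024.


t = (L/a)^(1/b)
t = (175/1.017)^(1/1.024)
t = 172.074730^(1/1.024)

152.5167 min


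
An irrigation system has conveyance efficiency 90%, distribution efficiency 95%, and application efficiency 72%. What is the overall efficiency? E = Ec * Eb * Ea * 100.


Ec = 0.9, Eb = 0.95, Ea = 0.72
E = 0.9 * 0.95 * 0.72 * 100 = 61.5600%

61.5600 %


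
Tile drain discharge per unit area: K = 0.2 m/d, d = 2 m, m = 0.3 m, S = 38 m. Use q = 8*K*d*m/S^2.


q = 8*K*d*m/S^2
q = 8*0.2*2*0.3/38^2
q = 0.9600 / 1444

6.6482e-04 m/d


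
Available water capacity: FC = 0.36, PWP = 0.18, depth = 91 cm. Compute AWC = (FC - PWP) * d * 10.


AWC = (FC - PWP) * d * 10
AWC = (0.36 - 0.18) * 91 * 10
AWC = 0.1800 * 91 * 10

163.8000 mm


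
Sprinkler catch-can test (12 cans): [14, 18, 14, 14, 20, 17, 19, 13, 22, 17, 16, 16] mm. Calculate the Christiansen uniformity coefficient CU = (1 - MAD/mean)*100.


mean = 16.666667 mm
MAD = 2.166667 mm
CU = (1 - 2.166667/16.666667)*100

87.0000 %


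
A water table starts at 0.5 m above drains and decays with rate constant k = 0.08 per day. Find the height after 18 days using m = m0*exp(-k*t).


m = m0 * exp(-k*t)
m = 0.5 * exp(-0.08 * 18)
m = 0.5 * exp(-1.4400)

0.1185 m


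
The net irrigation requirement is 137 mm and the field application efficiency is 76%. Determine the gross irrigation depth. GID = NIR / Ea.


Ea = 76% = 0.76
GID = NIR / Ea = 137 / 0.76 = 180.2632 mm

180.2632 mm


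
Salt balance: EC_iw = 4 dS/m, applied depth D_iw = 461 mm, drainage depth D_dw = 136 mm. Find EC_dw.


EC_dw = EC_iw * D_iw / D_dw
EC_dw = 4 * 461 / 136
EC_dw = 1844 / 136

13.5588 dS/m


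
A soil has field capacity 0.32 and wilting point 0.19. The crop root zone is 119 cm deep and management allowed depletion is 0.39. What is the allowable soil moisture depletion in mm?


SMD = (FC - PWP) * d * MAD * 10
SMD = (0.32 - 0.19) * 119 * 0.39 * 10
SMD = 0.1300 * 119 * 0.39 * 10

60.3330 mm


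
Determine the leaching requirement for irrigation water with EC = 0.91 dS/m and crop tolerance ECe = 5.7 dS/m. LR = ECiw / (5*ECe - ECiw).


LR = ECiw / (5*ECe - ECiw)
LR = 0.91 / (5*5.7 - 0.91)
LR = 0.91 / 27.5900

0.0330


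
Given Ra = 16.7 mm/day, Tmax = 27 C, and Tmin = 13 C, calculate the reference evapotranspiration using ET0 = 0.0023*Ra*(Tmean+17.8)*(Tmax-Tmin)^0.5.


Tmean = (Tmax + Tmin)/2 = (27 + 13)/2 = 20.0
ET0 = 0.0023 * 16.7 * (20.0 + 17.8) * sqrt(27 - 13)
ET0 = 0.0023 * 16.7 * 37.8 * 3.741657

5.4325 mm/day


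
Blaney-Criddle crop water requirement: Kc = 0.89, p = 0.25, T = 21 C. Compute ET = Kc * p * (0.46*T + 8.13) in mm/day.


ET = Kc * p * (0.46*T + 8.13)
ET = 0.89 * 0.25 * (0.46*21 + 8.13)
ET = 0.89 * 0.25 * 17.7900

3.9583 mm/day


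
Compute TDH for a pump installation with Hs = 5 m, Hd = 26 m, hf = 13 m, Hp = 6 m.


TDH = Hs + Hd + hf + Hp = 5 + 26 + 13 + 6 = 50

50 m


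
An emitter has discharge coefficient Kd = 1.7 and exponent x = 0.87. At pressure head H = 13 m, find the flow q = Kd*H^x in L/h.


q = Kd * H^x = 1.7 * 13^0.87 = 1.7 * 9.313882

15.8336 L/h


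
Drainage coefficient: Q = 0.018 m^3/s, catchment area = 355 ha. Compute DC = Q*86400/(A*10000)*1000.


DC = Q * 86400 / (A * 10000) * 1000
DC = 0.018 * 86400 / (355 * 10000) * 1000
DC = 1555200.0000 / 3550000

0.4381 mm/day


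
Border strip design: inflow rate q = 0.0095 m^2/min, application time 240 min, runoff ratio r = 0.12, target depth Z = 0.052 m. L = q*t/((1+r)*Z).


L = q*t/((1+r)*Z)
L = 0.0095*240/((1+0.12)*0.052)
L = 2.28/0.05824

39.1484 m


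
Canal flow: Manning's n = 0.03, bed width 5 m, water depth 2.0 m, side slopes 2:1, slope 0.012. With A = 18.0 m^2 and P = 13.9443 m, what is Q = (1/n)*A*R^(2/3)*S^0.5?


R = A/P = 18.0/13.9443 = 1.290850
Q = (1/0.03) * 18.0 * 1.290850^(2/3) * 0.012^0.5

77.9218 m^3/s


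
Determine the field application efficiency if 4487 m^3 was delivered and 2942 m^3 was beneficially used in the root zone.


Ea = V_root / V_field * 100 = 2942 / 4487 * 100 = 65.5672%

65.5672 %


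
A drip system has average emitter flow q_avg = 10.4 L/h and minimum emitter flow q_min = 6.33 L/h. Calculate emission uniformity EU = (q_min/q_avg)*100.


EU = (q_min/q_avg)*100 = (6.33/10.4)*100 = 60.8654%

60.8654 %


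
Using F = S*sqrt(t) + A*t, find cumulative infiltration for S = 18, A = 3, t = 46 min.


F = S*sqrt(t) + A*t
F = 18*sqrt(46) + 3*46
F = 18*6.782330 + 138

260.0819 mm


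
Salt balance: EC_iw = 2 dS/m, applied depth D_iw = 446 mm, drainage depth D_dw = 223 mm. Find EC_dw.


EC_dw = EC_iw * D_iw / D_dw
EC_dw = 2 * 446 / 223
EC_dw = 892 / 223

4.0000 dS/m


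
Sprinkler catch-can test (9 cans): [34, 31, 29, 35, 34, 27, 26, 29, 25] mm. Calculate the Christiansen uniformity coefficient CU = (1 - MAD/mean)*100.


mean = 30.000000 mm
MAD = 3.111111 mm
CU = (1 - 3.111111/30.000000)*100

89.6296 %


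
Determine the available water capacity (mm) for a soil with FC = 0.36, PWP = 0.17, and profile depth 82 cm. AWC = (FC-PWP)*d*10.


AWC = (FC - PWP) * d * 10
AWC = (0.36 - 0.17) * 82 * 10
AWC = 0.1900 * 82 * 10

155.8000 mm


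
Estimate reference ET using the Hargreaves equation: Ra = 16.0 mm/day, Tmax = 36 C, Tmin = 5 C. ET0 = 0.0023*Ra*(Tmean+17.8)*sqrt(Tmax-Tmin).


Tmean = (Tmax + Tmin)/2 = (36 + 5)/2 = 20.5
ET0 = 0.0023 * 16.0 * (20.5 + 17.8) * sqrt(36 - 5)
ET0 = 0.0023 * 16.0 * 38.3 * 5.567764

7.8474 mm/day


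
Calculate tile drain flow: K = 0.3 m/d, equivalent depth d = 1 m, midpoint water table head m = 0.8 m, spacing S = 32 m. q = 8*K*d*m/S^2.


q = 8*K*d*m/S^2
q = 8*0.3*1*0.8/32^2
q = 1.9200 / 1024

0.0019 m/d


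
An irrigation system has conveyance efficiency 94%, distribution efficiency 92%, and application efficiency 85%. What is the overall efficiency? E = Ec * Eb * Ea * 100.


Ec = 0.94, Eb = 0.92, Ea = 0.85
E = 0.94 * 0.92 * 0.85 * 100 = 73.5080%

73.5080 %


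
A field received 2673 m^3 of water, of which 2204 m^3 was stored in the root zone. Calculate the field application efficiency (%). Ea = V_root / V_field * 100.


Ea = V_root / V_field * 100 = 2204 / 2673 * 100 = 82.4542%

82.4542 %


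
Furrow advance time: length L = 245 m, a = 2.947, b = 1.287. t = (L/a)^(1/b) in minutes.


t = (L/a)^(1/b)
t = (245/2.947)^(1/1.287)
t = 83.135392^(1/1.287)

31.0224 min


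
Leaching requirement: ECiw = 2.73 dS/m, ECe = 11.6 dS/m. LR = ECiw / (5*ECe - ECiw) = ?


LR = ECiw / (5*ECe - ECiw)
LR = 2.73 / (5*11.6 - 2.73)
LR = 2.73 / 55.2700

0.0494


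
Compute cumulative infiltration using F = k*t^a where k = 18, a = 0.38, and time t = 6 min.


F = k * t^a = 18 * 6^0.38
F = 18 * 1.975593

35.5607 mm


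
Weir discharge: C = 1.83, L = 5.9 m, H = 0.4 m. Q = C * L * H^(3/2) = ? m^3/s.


Q = C * L * H^(3/2) = 1.83 * 5.9 * 0.4^1.5 = 1.83 * 5.9 * 0.252982

2.7314 m^3/s


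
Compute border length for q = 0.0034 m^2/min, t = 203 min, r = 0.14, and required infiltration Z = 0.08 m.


L = q*t/((1+r)*Z)
L = 0.0034*203/((1+0.14)*0.08)
L = 0.6902/0.0912

7.5680 m


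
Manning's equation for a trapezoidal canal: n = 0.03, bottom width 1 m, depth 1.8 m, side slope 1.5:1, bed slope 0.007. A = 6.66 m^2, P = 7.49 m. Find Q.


R = A/P = 6.66/7.49 = 0.889186
Q = (1/0.03) * 6.66 * 0.889186^(2/3) * 0.007^0.5

17.1750 m^3/s


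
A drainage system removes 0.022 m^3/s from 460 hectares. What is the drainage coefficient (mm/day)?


DC = Q * 86400 / (A * 10000) * 1000
DC = 0.022 * 86400 / (460 * 10000) * 1000
DC = 1900800.0000 / 4600000

0.4132 mm/day


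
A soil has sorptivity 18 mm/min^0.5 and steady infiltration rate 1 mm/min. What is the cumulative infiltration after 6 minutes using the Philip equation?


F = S*sqrt(t) + A*t
F = 18*sqrt(6) + 1*6
F = 18*2.449490 + 6

50.0908 mm


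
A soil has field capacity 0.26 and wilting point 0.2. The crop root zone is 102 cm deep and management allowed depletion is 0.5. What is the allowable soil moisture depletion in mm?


SMD = (FC - PWP) * d * MAD * 10
SMD = (0.26 - 0.2) * 102 * 0.5 * 10
SMD = 0.0600 * 102 * 0.5 * 10

30.6000 mm


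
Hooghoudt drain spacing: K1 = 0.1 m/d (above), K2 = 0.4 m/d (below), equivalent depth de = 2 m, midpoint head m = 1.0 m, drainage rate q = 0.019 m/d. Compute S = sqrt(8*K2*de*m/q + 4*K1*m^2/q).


S^2 = 8*K2*de*m/q + 4*K1*m^2/q
S^2 = 8*0.4*2*1.0/0.019 + 4*0.1*1.0^2/0.019
S = sqrt(357.8947)

18.9181 m


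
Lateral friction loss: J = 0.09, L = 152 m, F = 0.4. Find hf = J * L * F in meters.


hf = J * L * F = 0.09 * 152 * 0.4 = 5.4720 m

5.4720 m


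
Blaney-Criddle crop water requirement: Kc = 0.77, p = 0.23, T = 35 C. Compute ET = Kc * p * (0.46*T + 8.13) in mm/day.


ET = Kc * p * (0.46*T + 8.13)
ET = 0.77 * 0.23 * (0.46*35 + 8.13)
ET = 0.77 * 0.23 * 24.2300

4.2911 mm/day


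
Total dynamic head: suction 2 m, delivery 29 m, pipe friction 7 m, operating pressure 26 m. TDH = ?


TDH = Hs + Hd + hf + Hp = 2 + 29 + 7 + 26 = 64

64 m


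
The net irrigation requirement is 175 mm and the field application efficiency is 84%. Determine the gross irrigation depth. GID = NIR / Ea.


Ea = 84% = 0.84
GID = NIR / Ea = 175 / 0.84 = 208.3333 mm

208.3333 mm


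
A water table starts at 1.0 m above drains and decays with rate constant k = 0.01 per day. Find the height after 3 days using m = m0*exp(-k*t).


m = m0 * exp(-k*t)
m = 1.0 * exp(-0.01 * 3)
m = 1.0 * exp(-0.0300)

0.9704 m


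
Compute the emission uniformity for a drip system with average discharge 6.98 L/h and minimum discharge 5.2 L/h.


EU = (q_min/q_avg)*100 = (5.2/6.98)*100 = 74.4986%

74.4986 %


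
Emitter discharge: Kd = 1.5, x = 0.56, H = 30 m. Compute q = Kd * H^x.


q = Kd * H^x = 1.5 * 30^0.56 = 1.5 * 6.717194

10.0758 L/h


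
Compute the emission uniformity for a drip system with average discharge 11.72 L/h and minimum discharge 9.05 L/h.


EU = (q_min/q_avg)*100 = (9.05/11.72)*100 = 77.2184%

77.2184 %


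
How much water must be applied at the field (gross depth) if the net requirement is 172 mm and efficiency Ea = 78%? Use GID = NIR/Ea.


Ea = 78% = 0.78
GID = NIR / Ea = 172 / 0.78 = 220.5128 mm

220.5128 mm


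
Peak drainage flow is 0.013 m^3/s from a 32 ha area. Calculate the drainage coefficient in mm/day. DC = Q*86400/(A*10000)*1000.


DC = Q * 86400 / (A * 10000) * 1000
DC = 0.013 * 86400 / (32 * 10000) * 1000
DC = 1123200.0000 / 320000

3.5100 mm/day


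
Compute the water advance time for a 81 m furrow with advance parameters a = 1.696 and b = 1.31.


t = (L/a)^(1/b)
t = (81/1.696)^(1/1.31)
t = 47.759434^(1/1.31)

19.1304 min


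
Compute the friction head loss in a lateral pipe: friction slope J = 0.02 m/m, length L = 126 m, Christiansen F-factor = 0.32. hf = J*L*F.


hf = J * L * F = 0.02 * 126 * 0.32 = 0.8064 m

0.8064 m


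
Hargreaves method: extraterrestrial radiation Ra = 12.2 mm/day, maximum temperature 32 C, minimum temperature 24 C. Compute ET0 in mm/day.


Tmean = (Tmax + Tmin)/2 = (32 + 24)/2 = 28.0
ET0 = 0.0023 * 12.2 * (28.0 + 17.8) * sqrt(32 - 24)
ET0 = 0.0023 * 12.2 * 45.8 * 2.828427

3.6349 mm/day


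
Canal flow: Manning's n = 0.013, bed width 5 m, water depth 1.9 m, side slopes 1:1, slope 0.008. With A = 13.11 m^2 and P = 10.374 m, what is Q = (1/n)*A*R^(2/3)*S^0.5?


R = A/P = 13.11/10.374 = 1.263736
Q = (1/0.013) * 13.11 * 1.263736^(2/3) * 0.008^0.5

105.4327 m^3/s


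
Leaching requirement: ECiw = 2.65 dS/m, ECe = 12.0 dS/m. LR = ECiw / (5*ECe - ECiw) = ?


LR = ECiw / (5*ECe - ECiw)
LR = 2.65 / (5*12.0 - 2.65)
LR = 2.65 / 57.3500

0.0462


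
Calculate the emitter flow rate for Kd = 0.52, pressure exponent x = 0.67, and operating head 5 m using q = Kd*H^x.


q = Kd * H^x = 0.52 * 5^0.67 = 0.52 * 2.939747

1.5287 L/h


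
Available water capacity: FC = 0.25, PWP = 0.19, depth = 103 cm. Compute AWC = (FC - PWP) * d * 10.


AWC = (FC - PWP) * d * 10
AWC = (0.25 - 0.19) * 103 * 10
AWC = 0.0600 * 103 * 10

61.8000 mm


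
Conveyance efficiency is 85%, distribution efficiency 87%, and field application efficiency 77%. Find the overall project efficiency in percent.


Ec = 0.85, Eb = 0.87, Ea = 0.77
E = 0.85 * 0.87 * 0.77 * 100 = 56.9415%

56.9415 %


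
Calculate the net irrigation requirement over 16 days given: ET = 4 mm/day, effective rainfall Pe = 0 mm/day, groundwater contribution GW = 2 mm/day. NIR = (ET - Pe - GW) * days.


Daily deficit = ET - Pe - GW = 4 - 0 - 2 = 2 mm/day
NIR = 2 * 16 = 32 mm

32.0000 mm


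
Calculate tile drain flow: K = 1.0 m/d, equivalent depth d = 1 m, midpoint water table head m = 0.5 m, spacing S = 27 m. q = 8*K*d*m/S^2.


q = 8*K*d*m/S^2
q = 8*1.0*1*0.5/27^2
q = 4.0000 / 729

0.0055 m/d


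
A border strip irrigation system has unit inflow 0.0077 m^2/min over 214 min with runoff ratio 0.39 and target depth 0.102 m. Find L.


L = q*t/((1+r)*Z)
L = 0.0077*214/((1+0.39)*0.102)
L = 1.6478/0.14178

11.6222 m


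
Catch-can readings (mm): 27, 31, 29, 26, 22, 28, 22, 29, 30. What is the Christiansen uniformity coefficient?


mean = 27.111111 mm
MAD = 2.543210 mm
CU = (1 - 2.543210/27.111111)*100

90.6193 %


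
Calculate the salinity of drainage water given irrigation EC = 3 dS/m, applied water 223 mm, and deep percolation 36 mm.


EC_dw = EC_iw * D_iw / D_dw
EC_dw = 3 * 223 / 36
EC_dw = 669 / 36

18.5833 dS/m


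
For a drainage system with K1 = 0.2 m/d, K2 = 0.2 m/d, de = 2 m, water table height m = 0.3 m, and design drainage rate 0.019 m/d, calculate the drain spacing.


S^2 = 8*K2*de*m/q + 4*K1*m^2/q
S^2 = 8*0.2*2*0.3/0.019 + 4*0.2*0.3^2/0.019
S = sqrt(54.3158)

7.3699 m


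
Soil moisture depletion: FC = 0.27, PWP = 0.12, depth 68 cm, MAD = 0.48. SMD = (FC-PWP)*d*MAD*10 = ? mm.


SMD = (FC - PWP) * d * MAD * 10
SMD = (0.27 - 0.12) * 68 * 0.48 * 10
SMD = 0.1500 * 68 * 0.48 * 10

48.9600 mm


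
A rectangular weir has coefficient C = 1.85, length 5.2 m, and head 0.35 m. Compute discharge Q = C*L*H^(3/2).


Q = C * L * H^(3/2) = 1.85 * 5.2 * 0.35^1.5 = 1.85 * 5.2 * 0.207063

1.9919 m^3/s


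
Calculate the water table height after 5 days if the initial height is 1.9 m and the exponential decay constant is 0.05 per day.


m = m0 * exp(-k*t)
m = 1.9 * exp(-0.05 * 5)
m = 1.9 * exp(-0.2500)

1.4797 m


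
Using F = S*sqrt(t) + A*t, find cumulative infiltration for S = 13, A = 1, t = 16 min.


F = S*sqrt(t) + A*t
F = 13*sqrt(16) + 1*16
F = 13*4.000000 + 16

68.0000 mm


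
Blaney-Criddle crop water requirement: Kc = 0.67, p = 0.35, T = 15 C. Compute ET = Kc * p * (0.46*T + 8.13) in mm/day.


ET = Kc * p * (0.46*T + 8.13)
ET = 0.67 * 0.35 * (0.46*15 + 8.13)
ET = 0.67 * 0.35 * 15.0300

3.5245 mm/day


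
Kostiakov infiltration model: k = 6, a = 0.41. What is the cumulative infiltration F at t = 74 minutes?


F = k * t^a = 6 * 74^0.41
F = 6 * 5.839626

35.0378 mm


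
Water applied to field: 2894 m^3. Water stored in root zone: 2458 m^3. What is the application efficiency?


Ea = V_root / V_field * 100 = 2458 / 2894 * 100 = 84.9343%

84.9343 %


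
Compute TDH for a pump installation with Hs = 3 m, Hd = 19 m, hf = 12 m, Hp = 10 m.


TDH = Hs + Hd + hf + Hp = 3 + 19 + 12 + 10 = 44

44 m


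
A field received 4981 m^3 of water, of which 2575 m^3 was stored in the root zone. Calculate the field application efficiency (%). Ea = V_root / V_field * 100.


Ea = V_root / V_field * 100 = 2575 / 4981 * 100 = 51.6964%

51.6964 %


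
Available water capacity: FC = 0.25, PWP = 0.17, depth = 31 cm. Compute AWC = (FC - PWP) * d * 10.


AWC = (FC - PWP) * d * 10
AWC = (0.25 - 0.17) * 31 * 10
AWC = 0.0800 * 31 * 10

24.8000 mm


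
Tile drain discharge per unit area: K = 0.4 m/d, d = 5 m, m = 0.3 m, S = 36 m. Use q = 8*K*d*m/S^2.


q = 8*K*d*m/S^2
q = 8*0.4*5*0.3/36^2
q = 4.8000 / 1296

0.0037 m/d


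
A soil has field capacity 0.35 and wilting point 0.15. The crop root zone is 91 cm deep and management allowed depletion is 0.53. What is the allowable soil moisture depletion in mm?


SMD = (FC - PWP) * d * MAD * 10
SMD = (0.35 - 0.15) * 91 * 0.53 * 10
SMD = 0.2000 * 91 * 0.53 * 10

96.4600 mm


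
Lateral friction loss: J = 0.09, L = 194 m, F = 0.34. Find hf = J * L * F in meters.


hf = J * L * F = 0.09 * 194 * 0.34 = 5.9364 m

5.9364 m


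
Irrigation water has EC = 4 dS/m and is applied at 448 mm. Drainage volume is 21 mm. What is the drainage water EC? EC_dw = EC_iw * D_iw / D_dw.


EC_dw = EC_iw * D_iw / D_dw
EC_dw = 4 * 448 / 21
EC_dw = 1792 / 21

85.3333 dS/m


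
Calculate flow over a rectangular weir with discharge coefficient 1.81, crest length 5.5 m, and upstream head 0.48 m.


Q = C * L * H^(3/2) = 1.81 * 5.5 * 0.48^1.5 = 1.81 * 5.5 * 0.332554

3.3106 m^3/s


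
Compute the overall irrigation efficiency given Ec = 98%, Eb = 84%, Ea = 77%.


Ec = 0.98, Eb = 0.84, Ea = 0.77
E = 0.98 * 0.84 * 0.77 * 100 = 63.3864%

63.3864 %


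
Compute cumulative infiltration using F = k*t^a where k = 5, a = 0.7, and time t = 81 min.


F = k * t^a = 5 * 81^0.7
F = 5 * 21.674022

108.3701 mm


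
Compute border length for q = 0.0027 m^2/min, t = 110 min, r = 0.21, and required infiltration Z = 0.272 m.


L = q*t/((1+r)*Z)
L = 0.0027*110/((1+0.21)*0.272)
L = 0.297/0.32912

0.9024 m


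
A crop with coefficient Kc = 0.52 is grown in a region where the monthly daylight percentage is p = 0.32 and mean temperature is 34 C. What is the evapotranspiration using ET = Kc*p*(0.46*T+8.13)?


ET = Kc * p * (0.46*T + 8.13)
ET = 0.52 * 0.32 * (0.46*34 + 8.13)
ET = 0.52 * 0.32 * 23.7700

3.9553 mm/day


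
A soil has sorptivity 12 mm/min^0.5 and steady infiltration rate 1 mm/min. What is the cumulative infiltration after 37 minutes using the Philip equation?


F = S*sqrt(t) + A*t
F = 12*sqrt(37) + 1*37
F = 12*6.082763 + 37

109.9932 mm


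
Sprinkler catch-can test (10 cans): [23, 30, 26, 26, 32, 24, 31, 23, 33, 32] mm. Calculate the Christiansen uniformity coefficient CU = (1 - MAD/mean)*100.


mean = 28.000000 mm
MAD = 3.600000 mm
CU = (1 - 3.600000/28.000000)*100

87.1429 %


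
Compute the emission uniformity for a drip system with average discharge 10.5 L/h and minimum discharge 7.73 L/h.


EU = (q_min/q_avg)*100 = (7.73/10.5)*100 = 73.6190%

73.6190 %


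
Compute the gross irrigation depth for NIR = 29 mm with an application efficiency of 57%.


Ea = 57% = 0.57
GID = NIR / Ea = 29 / 0.57 = 50.8772 mm

50.8772 mm


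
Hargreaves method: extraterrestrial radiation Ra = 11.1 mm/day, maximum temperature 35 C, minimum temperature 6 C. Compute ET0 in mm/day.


Tmean = (Tmax + Tmin)/2 = (35 + 6)/2 = 20.5
ET0 = 0.0023 * 11.1 * (20.5 + 17.8) * sqrt(35 - 6)
ET0 = 0.0023 * 11.1 * 38.3 * 5.385165

5.2656 mm/day


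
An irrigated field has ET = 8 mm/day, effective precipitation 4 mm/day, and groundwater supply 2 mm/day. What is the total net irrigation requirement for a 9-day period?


Daily deficit = ET - Pe - GW = 8 - 4 - 2 = 2 mm/day
NIR = 2 * 9 = 18 mm

18.0000 mm


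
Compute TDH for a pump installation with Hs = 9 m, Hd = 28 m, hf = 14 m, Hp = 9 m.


TDH = Hs + Hd + hf + Hp = 9 + 28 + 14 + 9 = 60

60 m


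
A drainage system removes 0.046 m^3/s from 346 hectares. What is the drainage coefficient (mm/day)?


DC = Q * 86400 / (A * 10000) * 1000
DC = 0.046 * 86400 / (346 * 10000) * 1000
DC = 3974400.0000 / 3460000

1.1487 mm/day


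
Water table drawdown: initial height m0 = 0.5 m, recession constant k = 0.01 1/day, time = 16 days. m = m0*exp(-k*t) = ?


m = m0 * exp(-k*t)
m = 0.5 * exp(-0.01 * 16)
m = 0.5 * exp(-0.1600)

0.4261 m


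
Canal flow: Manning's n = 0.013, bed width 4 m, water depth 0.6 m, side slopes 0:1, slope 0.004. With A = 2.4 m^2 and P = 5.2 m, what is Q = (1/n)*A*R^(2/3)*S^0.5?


R = A/P = 2.4/5.2 = 0.461538
Q = (1/0.013) * 2.4 * 0.461538^(2/3) * 0.004^0.5

6.9733 m^3/s


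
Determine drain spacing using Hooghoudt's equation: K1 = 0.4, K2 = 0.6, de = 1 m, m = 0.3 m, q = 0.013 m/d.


S^2 = 8*K2*de*m/q + 4*K1*m^2/q
S^2 = 8*0.6*1*0.3/0.013 + 4*0.4*0.3^2/0.013
S = sqrt(121.8462)

11.0384 m


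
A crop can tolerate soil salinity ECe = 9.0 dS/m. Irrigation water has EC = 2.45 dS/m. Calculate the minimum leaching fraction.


LR = ECiw / (5*ECe - ECiw)
LR = 2.45 / (5*9.0 - 2.45)
LR = 2.45 / 42.5500

0.0576


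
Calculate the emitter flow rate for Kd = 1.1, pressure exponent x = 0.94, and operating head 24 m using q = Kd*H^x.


q = Kd * H^x = 1.1 * 24^0.94 = 1.1 * 19.833464

21.8168 L/h


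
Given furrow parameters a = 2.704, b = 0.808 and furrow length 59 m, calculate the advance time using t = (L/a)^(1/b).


t = (L/a)^(1/b)
t = (59/2.704)^(1/0.808)
t = 21.819527^(1/0.808)

45.3928 min


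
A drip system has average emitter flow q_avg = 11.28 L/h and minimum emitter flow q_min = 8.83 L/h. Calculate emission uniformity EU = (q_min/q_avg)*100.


EU = (q_min/q_avg)*100 = (8.83/11.28)*100 = 78.2801%

78.2801 %


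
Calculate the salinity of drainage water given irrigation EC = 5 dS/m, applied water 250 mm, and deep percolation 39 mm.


EC_dw = EC_iw * D_iw / D_dw
EC_dw = 5 * 250 / 39
EC_dw = 1250 / 39

32.0513 dS/m


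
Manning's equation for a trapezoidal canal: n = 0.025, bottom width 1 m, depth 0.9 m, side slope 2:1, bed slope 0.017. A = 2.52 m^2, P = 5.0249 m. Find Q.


R = A/P = 2.52/5.0249 = 0.501503
Q = (1/0.025) * 2.52 * 0.501503^(2/3) * 0.017^0.5

8.2960 m^3/s


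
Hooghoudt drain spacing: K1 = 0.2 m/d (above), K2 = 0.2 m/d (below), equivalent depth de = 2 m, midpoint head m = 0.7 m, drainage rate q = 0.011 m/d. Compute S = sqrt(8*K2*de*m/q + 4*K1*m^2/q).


S^2 = 8*K2*de*m/q + 4*K1*m^2/q
S^2 = 8*0.2*2*0.7/0.011 + 4*0.2*0.7^2/0.011
S = sqrt(239.2727)

15.4684 m


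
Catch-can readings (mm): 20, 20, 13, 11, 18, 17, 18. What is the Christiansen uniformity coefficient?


mean = 16.714286 mm
MAD = 2.693878 mm
CU = (1 - 2.693878/16.714286)*100

83.8828 %


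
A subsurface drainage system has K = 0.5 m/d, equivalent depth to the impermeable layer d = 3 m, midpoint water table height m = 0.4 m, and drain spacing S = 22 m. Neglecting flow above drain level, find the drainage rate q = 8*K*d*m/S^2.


q = 8*K*d*m/S^2
q = 8*0.5*3*0.4/22^2
q = 4.8000 / 484

0.0099 m/d
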